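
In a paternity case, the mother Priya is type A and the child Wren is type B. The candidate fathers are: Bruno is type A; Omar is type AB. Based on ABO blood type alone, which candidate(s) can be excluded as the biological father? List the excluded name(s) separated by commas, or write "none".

Bruno

A candidate is excluded only if no genotype consistent with his phenotype could produce a type B child with a type A mother.
Bruno (type A): no genotype consistent with that phenotype can produce a type-B child with a type-A mother.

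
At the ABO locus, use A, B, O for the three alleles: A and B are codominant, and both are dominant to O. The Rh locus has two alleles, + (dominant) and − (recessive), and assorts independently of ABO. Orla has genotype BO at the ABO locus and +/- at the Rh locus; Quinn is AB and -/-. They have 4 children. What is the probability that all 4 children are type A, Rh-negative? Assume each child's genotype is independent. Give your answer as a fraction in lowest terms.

1/4096

ABO cross BO × AB → 1/4 A, 1/2 B, 1/4 AB.
Rh cross +/- × -/- → 1/2 Rh+, 1/2 Rh-; so P(type A, Rh-negative) = 1/4 × 1/2 = 1/8 per child.
All 4 independent: (1/8)^4 = 1/4096.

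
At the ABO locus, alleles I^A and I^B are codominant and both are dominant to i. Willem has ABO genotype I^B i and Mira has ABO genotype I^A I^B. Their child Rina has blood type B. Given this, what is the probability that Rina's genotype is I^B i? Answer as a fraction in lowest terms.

Cross I^B i × I^A I^B → 1/4 I^A I^B, 1/4 I^A i, 1/4 I^B I^B, 1/4 I^B i.
Type-B genotypes among offspring: I^B I^B (1/4), I^B i (1/4); total 1/2.
P(I^B i | type B) = (1/4) / (1/2) = 1/2.

1/2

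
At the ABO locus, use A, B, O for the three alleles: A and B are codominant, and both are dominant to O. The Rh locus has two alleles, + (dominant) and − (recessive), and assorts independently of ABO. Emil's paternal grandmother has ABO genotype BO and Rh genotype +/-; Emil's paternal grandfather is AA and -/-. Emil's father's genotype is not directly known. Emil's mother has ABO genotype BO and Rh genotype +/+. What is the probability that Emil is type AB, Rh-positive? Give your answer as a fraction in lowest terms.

Emil's father's ABO genotype from BO × AA: 1/2 AB, 1/2 AO.
Crossing each possibility with the mother BO and summing P(type AB): 1/2·1/4 + 1/2·1/4 = 1/4.
Similarly for Rh via the father's Rh distribution: P(Rh+) = 1.
Independent loci: 1/4 × 1 = 1/4.

1/4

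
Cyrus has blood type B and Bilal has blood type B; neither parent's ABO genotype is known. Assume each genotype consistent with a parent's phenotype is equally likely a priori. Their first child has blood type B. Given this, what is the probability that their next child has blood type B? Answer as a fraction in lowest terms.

Possible genotypes: Cyrus ∈ {BB, BO}; Bilal ∈ {BB, BO}.
Weight each parental genotype pair by prior × P(type-B child):
  BB × BB: posterior weight 4/15; P(next child type B) = 1.
  BB × BO: posterior weight 4/15; P(next child type B) = 1.
  BO × BB: posterior weight 4/15; P(next child type B) = 1.
  BO × BO: posterior weight 1/5; P(next child type B) = 3/4.
Weighted sum = 19/20.

19/20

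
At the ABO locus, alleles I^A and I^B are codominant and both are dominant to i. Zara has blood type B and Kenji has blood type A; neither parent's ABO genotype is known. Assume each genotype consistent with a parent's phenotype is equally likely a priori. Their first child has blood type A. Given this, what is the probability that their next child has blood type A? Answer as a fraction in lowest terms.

Possible genotypes: Zara ∈ {I^B I^B, I^B i}; Kenji ∈ {I^A I^A, I^A i}.
Weight each parental genotype pair by prior × P(type-A child):
  I^B i × I^A I^A: posterior weight 2/3; P(next child type A) = 1/2.
  I^B i × I^A i: posterior weight 1/3; P(next child type A) = 1/4.
Weighted sum = 5/12.

5/12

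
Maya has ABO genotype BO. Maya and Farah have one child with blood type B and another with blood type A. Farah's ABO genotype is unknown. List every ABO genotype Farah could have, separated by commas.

AB, AO

For each candidate genotype of Farah, check whether crossing it with BO can produce every observed child phenotype.
  AA → possible child types {A, AB} ✗
  AB → possible child types {A, B, AB} ✓
  AO → possible child types {O, A, B, AB} ✓
  BB → possible child types {B} ✗
  BO → possible child types {O, B} ✗
  OO → possible child types {O, B} ✗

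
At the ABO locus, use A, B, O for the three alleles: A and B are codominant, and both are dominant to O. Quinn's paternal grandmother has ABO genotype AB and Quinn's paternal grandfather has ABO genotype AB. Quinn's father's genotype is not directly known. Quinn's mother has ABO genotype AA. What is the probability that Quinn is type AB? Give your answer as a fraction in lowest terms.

Quinn's father's ABO genotype from AB × AB: 1/4 AA, 1/2 AB, 1/4 BB.
Crossing each possibility with the mother AA and summing P(type AB): 1/4·0 + 1/2·1/2 + 1/4·1 = 1/2.

1/2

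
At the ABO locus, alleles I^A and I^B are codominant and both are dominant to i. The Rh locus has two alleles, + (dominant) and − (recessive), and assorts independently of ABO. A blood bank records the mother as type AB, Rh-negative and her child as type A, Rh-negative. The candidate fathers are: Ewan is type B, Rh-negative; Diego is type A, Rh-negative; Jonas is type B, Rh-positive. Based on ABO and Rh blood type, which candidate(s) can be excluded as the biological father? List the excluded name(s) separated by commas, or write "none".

none

A candidate is excluded only if no genotype consistent with his phenotype could produce a type A, Rh-negative child with a type AB, Rh-negative mother.
Every candidate has at least one consistent genotype combination, so none can be excluded.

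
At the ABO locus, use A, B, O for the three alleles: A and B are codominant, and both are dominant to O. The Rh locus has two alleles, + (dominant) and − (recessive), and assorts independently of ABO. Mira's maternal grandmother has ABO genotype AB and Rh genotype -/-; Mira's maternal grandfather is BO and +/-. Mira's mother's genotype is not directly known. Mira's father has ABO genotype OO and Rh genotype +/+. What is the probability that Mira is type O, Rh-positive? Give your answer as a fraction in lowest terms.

1/4

Mira's mother's ABO genotype from AB × BO: 1/4 AB, 1/4 AO, 1/4 BB, 1/4 BO.
Crossing each possibility with the father OO and summing P(type O): 1/4·0 + 1/4·1/2 + 1/4·0 + 1/4·1/2 = 1/4.
Similarly for Rh via the mother's Rh distribution: P(Rh+) = 1.
Independent loci: 1/4 × 1 = 1/4.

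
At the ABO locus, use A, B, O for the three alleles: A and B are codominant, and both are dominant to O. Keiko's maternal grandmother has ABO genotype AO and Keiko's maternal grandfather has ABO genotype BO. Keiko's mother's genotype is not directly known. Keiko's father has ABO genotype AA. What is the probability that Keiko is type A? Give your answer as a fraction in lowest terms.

Keiko's mother's ABO genotype from AO × BO: 1/4 AB, 1/4 AO, 1/4 BO, 1/4 OO.
Crossing each possibility with the father AA and summing P(type A): 1/4·1/2 + 1/4·1 + 1/4·1/2 + 1/4·1 = 3/4.

3/4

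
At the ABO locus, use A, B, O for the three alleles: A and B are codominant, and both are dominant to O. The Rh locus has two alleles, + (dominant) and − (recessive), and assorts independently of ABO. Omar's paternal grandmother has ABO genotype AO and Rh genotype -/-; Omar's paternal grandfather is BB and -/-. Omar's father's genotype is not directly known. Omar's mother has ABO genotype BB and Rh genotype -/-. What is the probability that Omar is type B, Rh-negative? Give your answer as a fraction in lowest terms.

Omar's father's ABO genotype from AO × BB: 1/2 AB, 1/2 BO.
Crossing each possibility with the mother BB and summing P(type B): 1/2·1/2 + 1/2·1 = 3/4.
Similarly for Rh via the father's Rh distribution: P(Rh-) = 1.
Independent loci: 3/4 × 1 = 3/4.

3/4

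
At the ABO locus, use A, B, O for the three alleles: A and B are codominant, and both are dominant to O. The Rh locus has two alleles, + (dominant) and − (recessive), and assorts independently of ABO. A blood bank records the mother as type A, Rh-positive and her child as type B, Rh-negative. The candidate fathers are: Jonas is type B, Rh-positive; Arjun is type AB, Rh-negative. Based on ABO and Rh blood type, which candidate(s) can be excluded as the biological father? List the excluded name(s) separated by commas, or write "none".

A candidate is excluded only if no genotype consistent with his phenotype could produce a type B, Rh-negative child with a type A, Rh-positive mother.
Every candidate has at least one consistent genotype combination, so none can be excluded.

none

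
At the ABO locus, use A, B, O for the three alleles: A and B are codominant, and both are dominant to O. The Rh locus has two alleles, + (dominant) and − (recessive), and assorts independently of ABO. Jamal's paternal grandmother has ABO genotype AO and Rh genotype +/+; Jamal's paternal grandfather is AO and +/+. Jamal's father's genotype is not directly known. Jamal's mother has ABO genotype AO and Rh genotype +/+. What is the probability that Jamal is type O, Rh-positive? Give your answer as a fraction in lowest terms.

Jamal's father's ABO genotype from AO × AO: 1/4 AA, 1/2 AO, 1/4 OO.
Crossing each possibility with the mother AO and summing P(type O): 1/4·0 + 1/2·1/4 + 1/4·1/2 = 1/4.
Similarly for Rh via the father's Rh distribution: P(Rh+) = 1.
Independent loci: 1/4 × 1 = 1/4.

1/4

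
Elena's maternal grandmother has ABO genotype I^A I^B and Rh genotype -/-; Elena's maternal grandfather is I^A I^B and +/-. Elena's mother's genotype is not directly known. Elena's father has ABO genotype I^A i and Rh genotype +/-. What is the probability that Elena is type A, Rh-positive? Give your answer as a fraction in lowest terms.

5/16

Elena's mother's ABO genotype from I^A I^B × I^A I^B: 1/4 I^A I^A, 1/2 I^A I^B, 1/4 I^B I^B.
Crossing each possibility with the father I^A i and summing P(type A): 1/4·1 + 1/2·1/2 + 1/4·0 = 1/2.
Similarly for Rh via the mother's Rh distribution: P(Rh+) = 5/8.
Independent loci: 1/2 × 5/8 = 5/16.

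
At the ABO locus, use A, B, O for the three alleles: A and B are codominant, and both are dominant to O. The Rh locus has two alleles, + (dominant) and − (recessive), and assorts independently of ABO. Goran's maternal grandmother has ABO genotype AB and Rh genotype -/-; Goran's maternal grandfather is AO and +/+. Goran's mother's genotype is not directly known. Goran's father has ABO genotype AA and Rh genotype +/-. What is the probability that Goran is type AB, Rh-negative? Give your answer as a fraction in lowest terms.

1/16

Goran's mother's ABO genotype from AB × AO: 1/4 AA, 1/4 AB, 1/4 AO, 1/4 BO.
Crossing each possibility with the father AA and summing P(type AB): 1/4·0 + 1/4·1/2 + 1/4·0 + 1/4·1/2 = 1/4.
Similarly for Rh via the mother's Rh distribution: P(Rh-) = 1/4.
Independent loci: 1/4 × 1/4 = 1/16.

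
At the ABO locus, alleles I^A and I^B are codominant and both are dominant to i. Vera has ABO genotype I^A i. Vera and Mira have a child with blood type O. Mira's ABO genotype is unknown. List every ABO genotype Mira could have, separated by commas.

For each candidate genotype of Mira, check whether crossing it with I^A i can produce every observed child phenotype.
  I^A I^A → possible child types {A} ✗
  I^A I^B → possible child types {A, B, AB} ✗
  I^A i → possible child types {O, A} ✓
  I^B I^B → possible child types {B, AB} ✗
  I^B i → possible child types {O, A, B, AB} ✓
  i i → possible child types {O, A} ✓

I^A i, I^B i, i i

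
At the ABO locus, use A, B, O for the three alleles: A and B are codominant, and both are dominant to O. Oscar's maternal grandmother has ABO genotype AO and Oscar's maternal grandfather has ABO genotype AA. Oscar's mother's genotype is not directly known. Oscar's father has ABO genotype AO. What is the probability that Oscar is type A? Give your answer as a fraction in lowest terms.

Oscar's mother's ABO genotype from AO × AA: 1/2 AA, 1/2 AO.
Crossing each possibility with the father AO and summing P(type A): 1/2·1 + 1/2·3/4 = 7/8.

7/8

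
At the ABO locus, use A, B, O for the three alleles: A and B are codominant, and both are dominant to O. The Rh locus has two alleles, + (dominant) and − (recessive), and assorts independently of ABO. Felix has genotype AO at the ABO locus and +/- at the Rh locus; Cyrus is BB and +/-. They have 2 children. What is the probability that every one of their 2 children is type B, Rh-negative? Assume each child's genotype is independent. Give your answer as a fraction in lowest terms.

ABO cross AO × BB → 1/2 B, 1/2 AB.
Rh cross +/- × +/- → 3/4 Rh+, 1/4 Rh-; so P(type B, Rh-negative) = 1/2 × 1/4 = 1/8 per child.
All 2 independent: (1/8)^2 = 1/64.

1/64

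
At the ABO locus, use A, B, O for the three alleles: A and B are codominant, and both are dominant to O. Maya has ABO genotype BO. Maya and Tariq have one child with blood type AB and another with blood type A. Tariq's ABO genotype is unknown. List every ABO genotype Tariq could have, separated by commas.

For each candidate genotype of Tariq, check whether crossing it with BO can produce every observed child phenotype.
  AA → possible child types {A, AB} ✓
  AB → possible child types {A, B, AB} ✓
  AO → possible child types {O, A, B, AB} ✓
  BB → possible child types {B} ✗
  BO → possible child types {O, B} ✗
  OO → possible child types {O, B} ✗

AA, AB, AO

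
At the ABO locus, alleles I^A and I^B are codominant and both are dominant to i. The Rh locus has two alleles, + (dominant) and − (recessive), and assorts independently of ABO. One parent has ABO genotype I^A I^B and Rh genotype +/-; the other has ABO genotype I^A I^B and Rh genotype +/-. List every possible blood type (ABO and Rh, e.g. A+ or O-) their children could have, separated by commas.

A+, A-, B+, B-, AB+, AB-

Gametes from I^A I^B × I^A I^B give offspring ABO genotypes I^A I^A, I^A I^B, I^B I^B, i.e. phenotypes A, B, AB.
Rh cross +/- × +/- → phenotypes Rh+, Rh-.
Combining independently: A+, A-, B+, B-, AB+, AB-.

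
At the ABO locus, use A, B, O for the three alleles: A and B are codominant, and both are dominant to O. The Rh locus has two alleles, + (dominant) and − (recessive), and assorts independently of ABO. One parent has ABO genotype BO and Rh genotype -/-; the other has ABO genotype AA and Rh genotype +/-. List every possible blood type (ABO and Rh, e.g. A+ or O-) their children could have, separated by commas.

A+, A-, AB+, AB-

Gametes from BO × AA give offspring ABO genotypes AB, AO, i.e. phenotypes A, AB.
Rh cross -/- × +/- → phenotypes Rh+, Rh-.
Combining independently: A+, A-, AB+, AB-.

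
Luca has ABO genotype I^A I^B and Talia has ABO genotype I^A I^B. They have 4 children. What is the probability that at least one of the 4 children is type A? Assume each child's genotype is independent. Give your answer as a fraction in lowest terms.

ABO cross I^A I^B × I^A I^B → 1/4 A, 1/4 B, 1/2 AB.
So P(type A) = 1/4 per child.
P(none) = (3/4)^4 = 81/256; P(at least one) = 1 − 81/256 = 175/256.

175/256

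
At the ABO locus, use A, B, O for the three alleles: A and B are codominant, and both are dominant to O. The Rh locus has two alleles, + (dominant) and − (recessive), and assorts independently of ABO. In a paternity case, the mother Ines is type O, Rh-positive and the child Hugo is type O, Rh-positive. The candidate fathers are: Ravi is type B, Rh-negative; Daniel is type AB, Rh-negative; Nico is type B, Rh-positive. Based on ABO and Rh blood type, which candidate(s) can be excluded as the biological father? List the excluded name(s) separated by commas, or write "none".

A candidate is excluded only if no genotype consistent with his phenotype could produce a type O, Rh-positive child with a type O, Rh-positive mother.
Daniel (type AB, Rh-): no genotype consistent with that phenotype can produce a type-O Rh+ child with a type-O mother.

Daniel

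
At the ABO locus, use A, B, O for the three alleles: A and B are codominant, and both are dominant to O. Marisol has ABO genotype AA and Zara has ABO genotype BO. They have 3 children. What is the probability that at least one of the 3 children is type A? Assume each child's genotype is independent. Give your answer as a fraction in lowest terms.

ABO cross AA × BO → 1/2 A, 1/2 AB.
So P(type A) = 1/2 per child.
P(none) = (1/2)^3 = 1/8; P(at least one) = 1 − 1/8 = 7/8.

7/8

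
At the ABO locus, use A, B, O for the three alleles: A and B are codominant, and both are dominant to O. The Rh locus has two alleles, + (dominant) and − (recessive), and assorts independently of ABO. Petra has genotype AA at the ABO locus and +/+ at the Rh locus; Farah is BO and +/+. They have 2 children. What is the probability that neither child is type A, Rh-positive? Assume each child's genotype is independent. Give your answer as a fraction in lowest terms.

ABO cross AA × BO → 1/2 A, 1/2 AB.
Rh cross +/+ × +/+ → 1 Rh+; so P(type A, Rh-positive) = 1/2 × 1 = 1/2 per child.
P(not type A, Rh-positive) = 1/2 for one child; (1/2)^2 = 1/4.

1/4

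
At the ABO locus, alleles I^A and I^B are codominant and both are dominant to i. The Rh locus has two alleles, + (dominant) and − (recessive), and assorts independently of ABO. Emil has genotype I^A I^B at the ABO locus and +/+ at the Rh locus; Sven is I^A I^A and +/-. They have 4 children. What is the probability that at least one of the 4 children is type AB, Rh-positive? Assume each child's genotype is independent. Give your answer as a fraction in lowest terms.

15/16

ABO cross I^A I^B × I^A I^A → 1/2 A, 1/2 AB.
Rh cross +/+ × +/- → 1 Rh+; so P(type AB, Rh-positive) = 1/2 × 1 = 1/2 per child.
P(none) = (1/2)^4 = 1/16; P(at least one) = 1 − 1/16 = 15/16.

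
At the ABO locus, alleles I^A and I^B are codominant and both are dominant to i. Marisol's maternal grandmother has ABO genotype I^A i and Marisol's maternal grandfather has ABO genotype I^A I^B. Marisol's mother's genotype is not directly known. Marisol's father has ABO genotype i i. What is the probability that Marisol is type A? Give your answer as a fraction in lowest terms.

1/2

Marisol's mother's ABO genotype from I^A i × I^A I^B: 1/4 I^A I^A, 1/4 I^A I^B, 1/4 I^A i, 1/4 I^B i.
Crossing each possibility with the father i i and summing P(type A): 1/4·1 + 1/4·1/2 + 1/4·1/2 + 1/4·0 = 1/2.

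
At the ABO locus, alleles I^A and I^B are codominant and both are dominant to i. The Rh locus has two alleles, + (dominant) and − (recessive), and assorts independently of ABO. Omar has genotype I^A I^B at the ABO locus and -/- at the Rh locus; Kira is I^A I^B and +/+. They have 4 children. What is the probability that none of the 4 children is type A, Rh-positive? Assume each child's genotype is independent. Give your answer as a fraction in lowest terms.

ABO cross I^A I^B × I^A I^B → 1/4 A, 1/4 B, 1/2 AB.
Rh cross -/- × +/+ → 1 Rh+; so P(type A, Rh-positive) = 1/4 × 1 = 1/4 per child.
P(not type A, Rh-positive) = 3/4 for one child; (3/4)^4 = 81/256.

81/256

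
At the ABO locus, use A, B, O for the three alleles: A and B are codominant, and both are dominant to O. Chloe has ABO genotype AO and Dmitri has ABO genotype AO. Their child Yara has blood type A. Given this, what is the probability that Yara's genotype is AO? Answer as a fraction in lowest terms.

2/3

Cross AO × AO → 1/4 AA, 1/2 AO, 1/4 OO.
Type-A genotypes among offspring: AA (1/4), AO (1/2); total 3/4.
P(AO | type A) = (1/2) / (3/4) = 2/3.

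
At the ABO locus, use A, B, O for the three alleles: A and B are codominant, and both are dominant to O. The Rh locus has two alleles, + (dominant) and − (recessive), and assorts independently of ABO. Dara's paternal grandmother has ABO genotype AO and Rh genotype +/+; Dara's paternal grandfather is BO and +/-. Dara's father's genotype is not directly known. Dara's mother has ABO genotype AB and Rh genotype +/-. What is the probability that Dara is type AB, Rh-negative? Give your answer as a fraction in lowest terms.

1/32

Dara's father's ABO genotype from AO × BO: 1/4 AB, 1/4 AO, 1/4 BO, 1/4 OO.
Crossing each possibility with the mother AB and summing P(type AB): 1/4·1/2 + 1/4·1/4 + 1/4·1/4 + 1/4·0 = 1/4.
Similarly for Rh via the father's Rh distribution: P(Rh-) = 1/8.
Independent loci: 1/4 × 1/8 = 1/32.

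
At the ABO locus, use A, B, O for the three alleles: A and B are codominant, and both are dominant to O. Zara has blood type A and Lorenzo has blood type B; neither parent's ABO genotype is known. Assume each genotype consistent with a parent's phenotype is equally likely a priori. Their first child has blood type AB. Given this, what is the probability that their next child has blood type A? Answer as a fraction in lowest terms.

5/36

Possible genotypes: Zara ∈ {AA, AO}; Lorenzo ∈ {BB, BO}.
Weight each parental genotype pair by prior × P(type-AB child):
  AA × BB: posterior weight 4/9; P(next child type A) = 0.
  AA × BO: posterior weight 2/9; P(next child type A) = 1/2.
  AO × BB: posterior weight 2/9; P(next child type A) = 0.
  AO × BO: posterior weight 1/9; P(next child type A) = 1/4.
Weighted sum = 5/36.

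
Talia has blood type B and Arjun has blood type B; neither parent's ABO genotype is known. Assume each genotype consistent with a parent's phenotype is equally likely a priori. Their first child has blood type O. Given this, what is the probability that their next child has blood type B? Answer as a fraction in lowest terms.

Possible genotypes: Talia ∈ {I^B I^B, I^B i}; Arjun ∈ {I^B I^B, I^B i}.
Weight each parental genotype pair by prior × P(type-O child):
  I^B i × I^B i: posterior weight 1; P(next child type B) = 3/4.
Weighted sum = 3/4.

3/4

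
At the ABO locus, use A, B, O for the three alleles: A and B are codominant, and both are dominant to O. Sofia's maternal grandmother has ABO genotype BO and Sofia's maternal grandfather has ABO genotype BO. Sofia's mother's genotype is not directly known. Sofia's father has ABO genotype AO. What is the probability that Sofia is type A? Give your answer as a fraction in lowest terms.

1/4

Sofia's mother's ABO genotype from BO × BO: 1/4 BB, 1/2 BO, 1/4 OO.
Crossing each possibility with the father AO and summing P(type A): 1/4·0 + 1/2·1/4 + 1/4·1/2 = 1/4.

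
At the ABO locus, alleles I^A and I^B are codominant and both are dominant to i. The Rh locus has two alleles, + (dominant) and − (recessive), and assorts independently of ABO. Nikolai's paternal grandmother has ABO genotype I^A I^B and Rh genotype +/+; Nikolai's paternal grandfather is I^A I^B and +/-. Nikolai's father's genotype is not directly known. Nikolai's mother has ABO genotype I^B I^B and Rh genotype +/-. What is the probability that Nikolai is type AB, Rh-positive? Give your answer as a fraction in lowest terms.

7/16

Nikolai's father's ABO genotype from I^A I^B × I^A I^B: 1/4 I^A I^A, 1/2 I^A I^B, 1/4 I^B I^B.
Crossing each possibility with the mother I^B I^B and summing P(type AB): 1/4·1 + 1/2·1/2 + 1/4·0 = 1/2.
Similarly for Rh via the father's Rh distribution: P(Rh+) = 7/8.
Independent loci: 1/2 × 7/8 = 7/16.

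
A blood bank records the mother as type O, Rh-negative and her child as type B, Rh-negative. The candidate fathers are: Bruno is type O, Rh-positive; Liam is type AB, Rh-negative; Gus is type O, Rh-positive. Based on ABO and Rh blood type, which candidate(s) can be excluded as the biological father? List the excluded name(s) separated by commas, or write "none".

Bruno, Gus

A candidate is excluded only if no genotype consistent with his phenotype could produce a type B, Rh-negative child with a type O, Rh-negative mother.
Bruno (type O, Rh+): no genotype consistent with that phenotype can produce a type-B Rh- child with a type-O mother.
Gus (type O, Rh+): no genotype consistent with that phenotype can produce a type-B Rh- child with a type-O mother.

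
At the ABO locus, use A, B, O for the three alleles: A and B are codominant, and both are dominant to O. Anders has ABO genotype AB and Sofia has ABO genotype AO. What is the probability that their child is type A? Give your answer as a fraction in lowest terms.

ABO cross AB × AO → offspring phenotypes: 1/2 A, 1/4 B, 1/4 AB.
So P(type A) = 1/2.

1/2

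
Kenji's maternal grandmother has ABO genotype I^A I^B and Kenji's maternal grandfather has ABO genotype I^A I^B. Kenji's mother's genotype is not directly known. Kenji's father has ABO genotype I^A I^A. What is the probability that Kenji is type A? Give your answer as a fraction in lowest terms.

Kenji's mother's ABO genotype from I^A I^B × I^A I^B: 1/4 I^A I^A, 1/2 I^A I^B, 1/4 I^B I^B.
Crossing each possibility with the father I^A I^A and summing P(type A): 1/4·1 + 1/2·1/2 + 1/4·0 = 1/2.

1/2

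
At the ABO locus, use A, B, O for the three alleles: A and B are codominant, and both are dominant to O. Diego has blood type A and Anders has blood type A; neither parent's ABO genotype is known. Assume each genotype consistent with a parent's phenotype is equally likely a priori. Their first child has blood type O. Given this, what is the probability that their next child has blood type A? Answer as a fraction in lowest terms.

3/4

Possible genotypes: Diego ∈ {AA, AO}; Anders ∈ {AA, AO}.
Weight each parental genotype pair by prior × P(type-O child):
  AO × AO: posterior weight 1; P(next child type A) = 3/4.
Weighted sum = 3/4.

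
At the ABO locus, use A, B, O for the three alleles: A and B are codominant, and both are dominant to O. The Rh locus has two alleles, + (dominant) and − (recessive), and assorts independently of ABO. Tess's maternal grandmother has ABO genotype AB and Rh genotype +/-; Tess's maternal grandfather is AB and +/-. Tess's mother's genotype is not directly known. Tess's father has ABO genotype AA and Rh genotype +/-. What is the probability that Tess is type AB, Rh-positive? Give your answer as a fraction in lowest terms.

Tess's mother's ABO genotype from AB × AB: 1/4 AA, 1/2 AB, 1/4 BB.
Crossing each possibility with the father AA and summing P(type AB): 1/4·0 + 1/2·1/2 + 1/4·1 = 1/2.
Similarly for Rh via the mother's Rh distribution: P(Rh+) = 3/4.
Independent loci: 1/2 × 3/4 = 3/8.

3/8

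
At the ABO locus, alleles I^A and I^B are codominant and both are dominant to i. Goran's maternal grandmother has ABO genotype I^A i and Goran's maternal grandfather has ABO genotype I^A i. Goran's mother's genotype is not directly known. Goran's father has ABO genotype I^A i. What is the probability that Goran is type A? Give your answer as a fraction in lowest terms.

Goran's mother's ABO genotype from I^A i × I^A i: 1/4 I^A I^A, 1/2 I^A i, 1/4 i i.
Crossing each possibility with the father I^A i and summing P(type A): 1/4·1 + 1/2·3/4 + 1/4·1/2 = 3/4.

3/4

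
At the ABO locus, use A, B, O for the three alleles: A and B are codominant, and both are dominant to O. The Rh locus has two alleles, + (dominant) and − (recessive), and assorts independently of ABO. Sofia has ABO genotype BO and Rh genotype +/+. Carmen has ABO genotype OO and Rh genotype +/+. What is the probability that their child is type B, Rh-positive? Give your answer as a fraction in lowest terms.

ABO cross BO × OO → offspring phenotypes: 1/2 O, 1/2 B.
Rh cross +/+ × +/+ → 1 Rh+.
Independent loci: P(type B, Rh-positive) = 1/2 × 1 = 1/2.

1/2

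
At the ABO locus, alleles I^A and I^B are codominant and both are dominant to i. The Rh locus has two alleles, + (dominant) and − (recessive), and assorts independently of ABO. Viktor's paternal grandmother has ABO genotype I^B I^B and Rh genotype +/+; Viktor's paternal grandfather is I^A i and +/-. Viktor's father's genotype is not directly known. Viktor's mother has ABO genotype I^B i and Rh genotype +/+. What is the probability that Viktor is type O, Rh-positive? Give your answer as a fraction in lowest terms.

Viktor's father's ABO genotype from I^B I^B × I^A i: 1/2 I^A I^B, 1/2 I^B i.
Crossing each possibility with the mother I^B i and summing P(type O): 1/2·0 + 1/2·1/4 = 1/8.
Similarly for Rh via the father's Rh distribution: P(Rh+) = 1.
Independent loci: 1/8 × 1 = 1/8.

1/8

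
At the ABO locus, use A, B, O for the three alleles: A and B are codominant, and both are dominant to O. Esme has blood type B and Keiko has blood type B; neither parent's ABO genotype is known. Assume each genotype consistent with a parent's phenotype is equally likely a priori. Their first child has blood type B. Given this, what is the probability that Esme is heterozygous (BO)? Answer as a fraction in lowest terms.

Possible genotypes: Esme ∈ {BB, BO}; Keiko ∈ {BB, BO}.
Weight each parental genotype pair by prior × P(type-B child):
  BB × BB: posterior weight 4/15.
  BB × BO: posterior weight 4/15.
  BO × BB: posterior weight 4/15.
  BO × BO: posterior weight 1/5.
Sum the posterior weight over pairs where Esme is BO: 7/15.

7/15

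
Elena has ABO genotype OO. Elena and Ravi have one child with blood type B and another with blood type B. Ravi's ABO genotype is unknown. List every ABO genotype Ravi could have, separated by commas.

AB, BB, BO

For each candidate genotype of Ravi, check whether crossing it with OO can produce every observed child phenotype.
  AA → possible child types {A} ✗
  AB → possible child types {A, B} ✓
  AO → possible child types {O, A} ✗
  BB → possible child types {B} ✓
  BO → possible child types {O, B} ✓
  OO → possible child types {O} ✗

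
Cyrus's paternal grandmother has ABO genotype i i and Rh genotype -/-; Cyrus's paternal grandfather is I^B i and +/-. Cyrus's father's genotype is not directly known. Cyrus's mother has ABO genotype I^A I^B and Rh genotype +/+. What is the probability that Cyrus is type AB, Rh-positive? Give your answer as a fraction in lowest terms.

1/8

Cyrus's father's ABO genotype from i i × I^B i: 1/2 I^B i, 1/2 i i.
Crossing each possibility with the mother I^A I^B and summing P(type AB): 1/2·1/4 + 1/2·0 = 1/8.
Similarly for Rh via the father's Rh distribution: P(Rh+) = 1.
Independent loci: 1/8 × 1 = 1/8.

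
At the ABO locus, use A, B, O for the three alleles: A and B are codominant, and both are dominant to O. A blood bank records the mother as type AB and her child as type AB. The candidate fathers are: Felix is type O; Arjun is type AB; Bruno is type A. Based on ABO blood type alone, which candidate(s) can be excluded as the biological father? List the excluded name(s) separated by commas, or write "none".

A candidate is excluded only if no genotype consistent with his phenotype could produce a type AB child with a type AB mother.
Felix (type O): no genotype consistent with that phenotype can produce a type-AB child with a type-AB mother.

Felix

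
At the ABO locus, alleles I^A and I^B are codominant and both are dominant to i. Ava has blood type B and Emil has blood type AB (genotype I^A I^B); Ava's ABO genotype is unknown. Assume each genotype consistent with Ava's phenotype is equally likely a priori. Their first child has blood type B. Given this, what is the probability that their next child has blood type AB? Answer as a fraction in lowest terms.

3/8

Possible genotypes: Ava ∈ {I^B I^B, I^B i}; Emil ∈ {I^A I^B}.
Weight each parental genotype pair by prior × P(type-B child):
  I^B I^B × I^A I^B: posterior weight 1/2; P(next child type AB) = 1/2.
  I^B i × I^A I^B: posterior weight 1/2; P(next child type AB) = 1/4.
Weighted sum = 3/8.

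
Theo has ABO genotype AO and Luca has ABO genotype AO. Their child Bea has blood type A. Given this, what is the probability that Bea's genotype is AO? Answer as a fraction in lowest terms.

2/3

Cross AO × AO → 1/4 AA, 1/2 AO, 1/4 OO.
Type-A genotypes among offspring: AA (1/4), AO (1/2); total 3/4.
P(AO | type A) = (1/2) / (3/4) = 2/3.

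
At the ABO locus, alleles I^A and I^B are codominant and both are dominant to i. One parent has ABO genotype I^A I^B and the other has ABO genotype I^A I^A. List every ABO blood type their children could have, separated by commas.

A, AB

Gametes from I^A I^B × I^A I^A give offspring ABO genotypes I^A I^A, I^A I^B, i.e. phenotypes A, AB.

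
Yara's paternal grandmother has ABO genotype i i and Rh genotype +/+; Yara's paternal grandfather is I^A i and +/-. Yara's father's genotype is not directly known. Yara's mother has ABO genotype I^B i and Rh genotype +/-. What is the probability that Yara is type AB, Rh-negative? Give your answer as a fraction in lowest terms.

Yara's father's ABO genotype from i i × I^A i: 1/2 I^A i, 1/2 i i.
Crossing each possibility with the mother I^B i and summing P(type AB): 1/2·1/4 + 1/2·0 = 1/8.
Similarly for Rh via the father's Rh distribution: P(Rh-) = 1/8.
Independent loci: 1/8 × 1/8 = 1/64.

1/64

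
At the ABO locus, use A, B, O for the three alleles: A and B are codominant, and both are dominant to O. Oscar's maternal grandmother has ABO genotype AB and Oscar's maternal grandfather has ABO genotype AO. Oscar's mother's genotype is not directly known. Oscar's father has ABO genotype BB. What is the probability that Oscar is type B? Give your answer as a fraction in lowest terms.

Oscar's mother's ABO genotype from AB × AO: 1/4 AA, 1/4 AB, 1/4 AO, 1/4 BO.
Crossing each possibility with the father BB and summing P(type B): 1/4·0 + 1/4·1/2 + 1/4·1/2 + 1/4·1 = 1/2.

1/2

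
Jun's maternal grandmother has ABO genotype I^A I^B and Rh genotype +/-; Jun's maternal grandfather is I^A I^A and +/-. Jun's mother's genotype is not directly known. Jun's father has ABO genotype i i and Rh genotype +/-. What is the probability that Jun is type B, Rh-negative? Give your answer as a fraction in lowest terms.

Jun's mother's ABO genotype from I^A I^B × I^A I^A: 1/2 I^A I^A, 1/2 I^A I^B.
Crossing each possibility with the father i i and summing P(type B): 1/2·0 + 1/2·1/2 = 1/4.
Similarly for Rh via the mother's Rh distribution: P(Rh-) = 1/4.
Independent loci: 1/4 × 1/4 = 1/16.

1/16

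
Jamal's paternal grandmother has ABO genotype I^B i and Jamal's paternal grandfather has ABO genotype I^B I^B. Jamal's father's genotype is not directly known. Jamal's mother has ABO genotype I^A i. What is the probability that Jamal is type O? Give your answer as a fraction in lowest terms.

1/8

Jamal's father's ABO genotype from I^B i × I^B I^B: 1/2 I^B I^B, 1/2 I^B i.
Crossing each possibility with the mother I^A i and summing P(type O): 1/2·0 + 1/2·1/4 = 1/8.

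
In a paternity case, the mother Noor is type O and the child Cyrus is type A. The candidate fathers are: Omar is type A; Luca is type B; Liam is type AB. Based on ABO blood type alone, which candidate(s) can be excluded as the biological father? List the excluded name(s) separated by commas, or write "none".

A candidate is excluded only if no genotype consistent with his phenotype could produce a type A child with a type O mother.
Luca (type B): no genotype consistent with that phenotype can produce a type-A child with a type-O mother.

Luca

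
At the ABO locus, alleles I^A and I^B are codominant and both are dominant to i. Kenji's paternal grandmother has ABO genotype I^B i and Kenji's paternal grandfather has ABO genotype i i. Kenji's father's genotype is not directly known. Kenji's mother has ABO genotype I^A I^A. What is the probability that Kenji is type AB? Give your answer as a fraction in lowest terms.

Kenji's father's ABO genotype from I^B i × i i: 1/2 I^B i, 1/2 i i.
Crossing each possibility with the mother I^A I^A and summing P(type AB): 1/2·1/2 + 1/2·0 = 1/4.

1/4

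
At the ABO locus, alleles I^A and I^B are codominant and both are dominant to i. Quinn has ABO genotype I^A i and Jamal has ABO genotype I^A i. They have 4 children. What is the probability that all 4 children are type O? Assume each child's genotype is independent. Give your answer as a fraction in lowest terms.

ABO cross I^A i × I^A i → 1/4 O, 3/4 A.
So P(type O) = 1/4 per child.
All 4 independent: (1/4)^4 = 1/256.

1/256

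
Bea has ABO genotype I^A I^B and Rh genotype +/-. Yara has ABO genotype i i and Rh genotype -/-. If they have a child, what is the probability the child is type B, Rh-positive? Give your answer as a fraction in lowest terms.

ABO cross I^A I^B × i i → offspring phenotypes: 1/2 A, 1/2 B.
Rh cross +/- × -/- → 1/2 Rh+, 1/2 Rh-.
Independent loci: P(type B, Rh-positive) = 1/2 × 1/2 = 1/4.

1/4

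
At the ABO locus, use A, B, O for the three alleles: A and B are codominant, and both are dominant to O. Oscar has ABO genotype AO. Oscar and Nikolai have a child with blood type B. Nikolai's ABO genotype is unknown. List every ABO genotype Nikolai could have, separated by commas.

AB, BB, BO

For each candidate genotype of Nikolai, check whether crossing it with AO can produce every observed child phenotype.
  AA → possible child types {A} ✗
  AB → possible child types {A, B, AB} ✓
  AO → possible child types {O, A} ✗
  BB → possible child types {B, AB} ✓
  BO → possible child types {O, A, B, AB} ✓
  OO → possible child types {O, A} ✗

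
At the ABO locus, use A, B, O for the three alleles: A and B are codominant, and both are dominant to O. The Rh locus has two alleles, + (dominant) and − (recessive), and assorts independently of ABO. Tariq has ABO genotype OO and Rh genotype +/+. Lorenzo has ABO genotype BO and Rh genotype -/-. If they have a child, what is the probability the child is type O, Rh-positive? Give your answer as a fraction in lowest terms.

1/2

ABO cross OO × BO → offspring phenotypes: 1/2 O, 1/2 B.
Rh cross +/+ × -/- → 1 Rh+.
Independent loci: P(type O, Rh-positive) = 1/2 × 1 = 1/2.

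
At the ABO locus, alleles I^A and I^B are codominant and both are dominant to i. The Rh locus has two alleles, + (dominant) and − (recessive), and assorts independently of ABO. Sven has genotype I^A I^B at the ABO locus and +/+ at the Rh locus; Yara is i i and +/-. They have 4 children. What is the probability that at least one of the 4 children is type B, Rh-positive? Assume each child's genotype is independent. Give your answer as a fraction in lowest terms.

ABO cross I^A I^B × i i → 1/2 A, 1/2 B.
Rh cross +/+ × +/- → 1 Rh+; so P(type B, Rh-positive) = 1/2 × 1 = 1/2 per child.
P(none) = (1/2)^4 = 1/16; P(at least one) = 1 − 1/16 = 15/16.

15/16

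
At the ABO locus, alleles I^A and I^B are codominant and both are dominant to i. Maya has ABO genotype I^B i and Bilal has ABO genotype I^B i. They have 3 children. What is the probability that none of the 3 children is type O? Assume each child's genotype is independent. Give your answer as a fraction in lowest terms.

27/64

ABO cross I^B i × I^B i → 1/4 O, 3/4 B.
So P(type O) = 1/4 per child.
P(not type O) = 3/4 for one child; (3/4)^3 = 27/64.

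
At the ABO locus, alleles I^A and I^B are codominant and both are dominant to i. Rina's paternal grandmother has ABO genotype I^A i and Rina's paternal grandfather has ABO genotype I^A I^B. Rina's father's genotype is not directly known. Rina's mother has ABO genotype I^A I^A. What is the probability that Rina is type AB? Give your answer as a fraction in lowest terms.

Rina's father's ABO genotype from I^A i × I^A I^B: 1/4 I^A I^A, 1/4 I^A I^B, 1/4 I^A i, 1/4 I^B i.
Crossing each possibility with the mother I^A I^A and summing P(type AB): 1/4·0 + 1/4·1/2 + 1/4·0 + 1/4·1/2 = 1/4.

1/4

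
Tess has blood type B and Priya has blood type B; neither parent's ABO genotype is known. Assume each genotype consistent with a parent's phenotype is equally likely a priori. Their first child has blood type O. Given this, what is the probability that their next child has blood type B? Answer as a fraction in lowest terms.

Possible genotypes: Tess ∈ {I^B I^B, I^B i}; Priya ∈ {I^B I^B, I^B i}.
Weight each parental genotype pair by prior × P(type-O child):
  I^B i × I^B i: posterior weight 1; P(next child type B) = 3/4.
Weighted sum = 3/4.

3/4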